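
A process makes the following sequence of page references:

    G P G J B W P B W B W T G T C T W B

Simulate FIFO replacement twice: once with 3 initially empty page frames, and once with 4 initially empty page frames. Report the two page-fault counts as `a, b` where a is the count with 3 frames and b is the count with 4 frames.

11, 9

3 frames: F F . F F F F . . . . F F . F . F F → 11 faults.
4 frames: F F . F F F . . . . . F F . F . . F → 9 faults.
9 < 11: adding a frame reduced faults, as is typical.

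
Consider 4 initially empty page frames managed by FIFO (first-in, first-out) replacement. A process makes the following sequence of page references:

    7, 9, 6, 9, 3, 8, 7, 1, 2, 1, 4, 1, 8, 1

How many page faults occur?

7 -> miss, frames (7)
9 -> miss, frames (7 9)
6 -> miss, frames (7 9 6)
9 -> hit
3 -> miss, frames (7 9 6 3)
8 -> miss, evict 7, frames (9 6 3 8)
7 -> miss, evict 9, frames (6 3 8 7)
1 -> miss, evict 6, frames (3 8 7 1)
2 -> miss, evict 3, frames (8 7 1 2)
1 -> hit
4 -> miss, evict 8, frames (7 1 2 4)
1 -> hit
8 -> miss, evict 7, frames (1 2 4 8)
1 -> hit
Page faults: 10.

10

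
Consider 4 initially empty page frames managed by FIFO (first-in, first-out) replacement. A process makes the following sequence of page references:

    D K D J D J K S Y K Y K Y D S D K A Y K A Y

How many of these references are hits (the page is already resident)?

D → fault, frames [D]
K → fault, frames [D, K]
D → hit
J → fault, frames [D, K, J]
D → hit
J → hit
K → hit
S → fault, frames [D, K, J, S]
Y → fault, evict D, frames [K, J, S, Y]
K → hit
Y → hit
K → hit
Y → hit
D → fault, evict K, frames [J, S, Y, D]
S → hit
D → hit
K → fault, evict J, frames [S, Y, D, K]
A → fault, evict S, frames [Y, D, K, A]
Y → hit
K → hit
A → hit
Y → hit
Hits: 14.

14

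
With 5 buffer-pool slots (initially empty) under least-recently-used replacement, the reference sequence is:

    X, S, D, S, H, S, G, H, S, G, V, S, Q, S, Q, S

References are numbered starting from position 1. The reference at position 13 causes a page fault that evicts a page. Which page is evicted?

pos 1: X -> fault, frames [X]
pos 2: S -> fault, frames [X, S]
pos 3: D -> fault, frames [X, S, D]
pos 4: S -> hit
pos 5: H -> fault, frames [X, D, S, H]
pos 6: S -> hit
pos 7: G -> fault, frames [X, D, H, S, G]
pos 8: H -> hit
pos 9: S -> hit
pos 10: G -> hit
pos 11: V -> fault, evict X, frames [D, H, S, G, V]
pos 12: S -> hit
pos 13: Q -> fault, evict D, frames [H, G, V, S, Q]
At position 13, page D is evicted.

D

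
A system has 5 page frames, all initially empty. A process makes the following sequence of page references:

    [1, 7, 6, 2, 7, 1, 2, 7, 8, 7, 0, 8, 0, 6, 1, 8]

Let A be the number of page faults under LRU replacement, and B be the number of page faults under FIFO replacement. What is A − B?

1

Under LRU: F F F F . . . . F . F . . F F . → 8 faults.
Under FIFO: F F F F . . . . F . F . . . F . → 7 faults.
A − B = 8 − 7 = 1.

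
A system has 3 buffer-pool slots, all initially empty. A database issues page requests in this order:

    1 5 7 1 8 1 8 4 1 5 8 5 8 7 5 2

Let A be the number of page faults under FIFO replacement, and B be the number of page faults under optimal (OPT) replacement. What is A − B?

2

Under FIFO: F F F . F F . F . F F . . F . F → 10 faults.
Under OPT: F F F . F . . F . . F . . F . F → 8 faults.
A − B = 10 − 8 = 2.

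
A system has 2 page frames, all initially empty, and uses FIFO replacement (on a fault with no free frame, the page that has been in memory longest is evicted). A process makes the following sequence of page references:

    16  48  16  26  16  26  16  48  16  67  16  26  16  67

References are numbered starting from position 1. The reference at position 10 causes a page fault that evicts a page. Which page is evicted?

pos 1: 16 → miss, frames (16)
pos 2: 48 → miss, frames (16 48)
pos 3: 16 → hit
pos 4: 26 → miss, evict 16, frames (48 26)
pos 5: 16 → miss, evict 48, frames (26 16)
pos 6: 26 → hit
pos 7: 16 → hit
pos 8: 48 → miss, evict 26, frames (16 48)
pos 9: 16 → hit
pos 10: 67 → miss, evict 16, frames (48 67)
At position 10, page 16 is evicted.

16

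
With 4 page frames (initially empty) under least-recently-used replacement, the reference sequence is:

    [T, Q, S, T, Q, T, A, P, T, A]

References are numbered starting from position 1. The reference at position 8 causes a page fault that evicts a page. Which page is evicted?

S

pos 1: T: fault, frames {T}
pos 2: Q: fault, frames {T,Q}
pos 3: S: fault, frames {T,Q,S}
pos 4: T: hit
pos 5: Q: hit
pos 6: T: hit
pos 7: A: fault, frames {S,Q,T,A}
pos 8: P: fault, evict S, frames {Q,T,A,P}
At position 8, page S is evicted.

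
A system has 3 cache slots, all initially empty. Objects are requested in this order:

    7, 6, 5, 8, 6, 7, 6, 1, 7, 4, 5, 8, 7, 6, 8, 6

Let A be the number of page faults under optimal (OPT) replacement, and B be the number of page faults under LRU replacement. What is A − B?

Under OPT: F F F F . . . F . F F . . F . . → 8 faults.
Under LRU: F F F F . F . F . F F F F F . . → 11 faults.
A − B = 8 − 11 = -3.

-3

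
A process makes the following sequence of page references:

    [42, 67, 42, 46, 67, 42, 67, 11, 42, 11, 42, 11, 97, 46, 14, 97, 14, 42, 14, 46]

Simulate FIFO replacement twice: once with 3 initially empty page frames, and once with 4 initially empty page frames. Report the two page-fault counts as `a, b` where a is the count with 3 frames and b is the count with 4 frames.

3 frames: F F . F . . . F F . . . F F F . . F . . → 9 faults.
4 frames: F F . F . . . F . . . . F . F . . F . F → 8 faults.
8 < 9: adding a frame reduced faults, as is typical.

9, 8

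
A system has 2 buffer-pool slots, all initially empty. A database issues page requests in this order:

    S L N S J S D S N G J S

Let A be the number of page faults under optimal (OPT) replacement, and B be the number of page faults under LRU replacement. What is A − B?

-2

Under OPT: F F F . F . F . F F F . → 8 faults.
Under LRU: F F F F F . F . F F F F → 10 faults.
A − B = 8 − 10 = -2.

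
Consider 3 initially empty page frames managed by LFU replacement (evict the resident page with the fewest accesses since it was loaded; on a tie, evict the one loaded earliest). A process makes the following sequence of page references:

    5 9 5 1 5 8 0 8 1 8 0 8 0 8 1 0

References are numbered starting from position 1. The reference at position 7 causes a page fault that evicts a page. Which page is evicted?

1

pos 1: 5 → miss, frames [5]
pos 2: 9 → miss, frames [5, 9]
pos 3: 5 → hit
pos 4: 1 → miss, frames [5, 9, 1]
pos 5: 5 → hit
pos 6: 8 → miss, evict 9, frames [5, 1, 8]
pos 7: 0 → miss, evict 1, frames [5, 8, 0]
At position 7, page 1 is evicted.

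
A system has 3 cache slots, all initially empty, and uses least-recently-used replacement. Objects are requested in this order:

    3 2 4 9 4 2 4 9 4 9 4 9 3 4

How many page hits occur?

9

3 -> miss, frames (3)
2 -> miss, frames (3 2)
4 -> miss, frames (3 2 4)
9 -> miss, evict 3, frames (2 4 9)
4 -> hit
2 -> hit
4 -> hit
9 -> hit
4 -> hit
9 -> hit
4 -> hit
9 -> hit
3 -> miss, evict 2, frames (4 9 3)
4 -> hit
Hits: 9.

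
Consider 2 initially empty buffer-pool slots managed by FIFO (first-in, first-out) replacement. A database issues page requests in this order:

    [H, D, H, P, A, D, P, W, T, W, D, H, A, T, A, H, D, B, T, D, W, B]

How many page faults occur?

19

H -> fault, frames [H]
D -> fault, frames [H, D]
H -> hit
P -> fault, evict H, frames [D, P]
A -> fault, evict D, frames [P, A]
D -> fault, evict P, frames [A, D]
P -> fault, evict A, frames [D, P]
W -> fault, evict D, frames [P, W]
T -> fault, evict P, frames [W, T]
W -> hit
D -> fault, evict W, frames [T, D]
H -> fault, evict T, frames [D, H]
A -> fault, evict D, frames [H, A]
T -> fault, evict H, frames [A, T]
A -> hit
H -> fault, evict A, frames [T, H]
D -> fault, evict T, frames [H, D]
B -> fault, evict H, frames [D, B]
T -> fault, evict D, frames [B, T]
D -> fault, evict B, frames [T, D]
W -> fault, evict T, frames [D, W]
B -> fault, evict D, frames [W, B]
Page faults: 19.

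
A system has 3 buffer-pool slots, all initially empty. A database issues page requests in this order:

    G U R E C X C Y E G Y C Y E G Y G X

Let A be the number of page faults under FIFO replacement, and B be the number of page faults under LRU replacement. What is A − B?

1

Under FIFO: F F F F F F . F F F . F F F F . . F → 14 faults.
Under LRU: F F F F F F . F F F . F . F F . . F → 13 faults.
A − B = 14 − 13 = 1.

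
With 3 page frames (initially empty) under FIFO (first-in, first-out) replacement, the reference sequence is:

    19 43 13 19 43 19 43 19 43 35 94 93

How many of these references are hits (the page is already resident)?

19 -> fault, frames (19)
43 -> fault, frames (19 43)
13 -> fault, frames (19 43 13)
19 -> hit
43 -> hit
19 -> hit
43 -> hit
19 -> hit
43 -> hit
35 -> fault, evict 19, frames (43 13 35)
94 -> fault, evict 43, frames (13 35 94)
93 -> fault, evict 13, frames (35 94 93)
Hits: 6.

6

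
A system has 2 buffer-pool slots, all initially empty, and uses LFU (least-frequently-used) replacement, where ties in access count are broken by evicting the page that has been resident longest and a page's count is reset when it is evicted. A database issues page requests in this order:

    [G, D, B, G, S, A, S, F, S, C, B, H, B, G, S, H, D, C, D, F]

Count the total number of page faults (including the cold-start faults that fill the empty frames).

G: miss, frames {G}
D: miss, frames {G,D}
B: miss, evict G, frames {D,B}
G: miss, evict D, frames {B,G}
S: miss, evict B, frames {G,S}
A: miss, evict G, frames {S,A}
S: hit
F: miss, evict A, frames {S,F}
S: hit
C: miss, evict F, frames {S,C}
B: miss, evict C, frames {S,B}
H: miss, evict B, frames {S,H}
B: miss, evict H, frames {S,B}
G: miss, evict B, frames {S,G}
S: hit
H: miss, evict G, frames {S,H}
D: miss, evict H, frames {S,D}
C: miss, evict D, frames {S,C}
D: miss, evict C, frames {S,D}
F: miss, evict D, frames {S,F}
Page faults: 17.

17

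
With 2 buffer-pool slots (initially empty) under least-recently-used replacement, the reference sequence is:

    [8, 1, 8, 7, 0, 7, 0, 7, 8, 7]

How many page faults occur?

5

8 → fault, frames [8]
1 → fault, frames [8, 1]
8 → hit
7 → fault, evict 1, frames [8, 7]
0 → fault, evict 8, frames [7, 0]
7 → hit
0 → hit
7 → hit
8 → fault, evict 0, frames [7, 8]
7 → hit
Page faults: 5.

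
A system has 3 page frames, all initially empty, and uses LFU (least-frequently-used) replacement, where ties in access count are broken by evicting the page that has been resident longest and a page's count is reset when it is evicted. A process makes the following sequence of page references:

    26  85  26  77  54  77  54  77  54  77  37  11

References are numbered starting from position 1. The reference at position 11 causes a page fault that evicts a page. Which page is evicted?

pos 1: 26 -> fault, frames {26}
pos 2: 85 -> fault, frames {26,85}
pos 3: 26 -> hit
pos 4: 77 -> fault, frames {26,85,77}
pos 5: 54 -> fault, evict 85, frames {26,77,54}
pos 6: 77 -> hit
pos 7: 54 -> hit
pos 8: 77 -> hit
pos 9: 54 -> hit
pos 10: 77 -> hit
pos 11: 37 -> fault, evict 26, frames {77,54,37}
At position 11, page 26 is evicted.

26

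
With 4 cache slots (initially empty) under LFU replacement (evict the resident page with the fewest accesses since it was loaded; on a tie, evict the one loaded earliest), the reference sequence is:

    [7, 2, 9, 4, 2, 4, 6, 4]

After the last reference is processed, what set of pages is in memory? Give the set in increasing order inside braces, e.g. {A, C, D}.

7 → fault, frames [7]
2 → fault, frames [7, 2]
9 → fault, frames [7, 2, 9]
4 → fault, frames [7, 2, 9, 4]
2 → hit
4 → hit
6 → fault, evict 7, frames [2, 9, 4, 6]
4 → hit

{2, 4, 6, 9}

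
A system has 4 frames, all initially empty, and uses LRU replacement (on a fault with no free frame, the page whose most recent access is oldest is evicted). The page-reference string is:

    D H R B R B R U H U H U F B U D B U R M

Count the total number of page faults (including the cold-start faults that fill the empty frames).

D → fault, frames [D]
H → fault, frames [D, H]
R → fault, frames [D, H, R]
B → fault, frames [D, H, R, B]
R → hit
B → hit
R → hit
U → fault, evict D, frames [H, B, R, U]
H → hit
U → hit
H → hit
U → hit
F → fault, evict B, frames [R, H, U, F]
B → fault, evict R, frames [H, U, F, B]
U → hit
D → fault, evict H, frames [F, B, U, D]
B → hit
U → hit
R → fault, evict F, frames [D, B, U, R]
M → fault, evict D, frames [B, U, R, M]
Page faults: 10.

10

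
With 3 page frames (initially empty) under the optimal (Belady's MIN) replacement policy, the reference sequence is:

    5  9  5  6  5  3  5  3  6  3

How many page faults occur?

4

5 -> fault, frames [5]
9 -> fault, frames [5, 9]
5 -> hit
6 -> fault, frames [5, 9, 6]
5 -> hit
3 -> fault, evict 9, frames [5, 6, 3]
5 -> hit
3 -> hit
6 -> hit
3 -> hit
Page faults: 4.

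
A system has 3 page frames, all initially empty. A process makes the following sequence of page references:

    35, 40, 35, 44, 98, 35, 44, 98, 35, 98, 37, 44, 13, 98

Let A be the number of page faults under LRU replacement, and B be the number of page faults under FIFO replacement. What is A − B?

-1

Under LRU: F F . F F . . . . . F F F F → 8 faults.
Under FIFO: F F . F F F . . . . F F F F → 9 faults.
A − B = 8 − 9 = -1.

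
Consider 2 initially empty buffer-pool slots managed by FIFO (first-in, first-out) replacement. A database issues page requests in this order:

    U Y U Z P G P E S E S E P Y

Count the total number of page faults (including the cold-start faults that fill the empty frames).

U -> fault, frames (U)
Y -> fault, frames (U Y)
U -> hit
Z -> fault, evict U, frames (Y Z)
P -> fault, evict Y, frames (Z P)
G -> fault, evict Z, frames (P G)
P -> hit
E -> fault, evict P, frames (G E)
S -> fault, evict G, frames (E S)
E -> hit
S -> hit
E -> hit
P -> fault, evict E, frames (S P)
Y -> fault, evict S, frames (P Y)
Page faults: 9.

9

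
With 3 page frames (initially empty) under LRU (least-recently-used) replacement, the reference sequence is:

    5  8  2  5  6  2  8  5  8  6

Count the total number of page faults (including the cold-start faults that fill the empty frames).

5 -> fault, frames (5)
8 -> fault, frames (5 8)
2 -> fault, frames (5 8 2)
5 -> hit
6 -> fault, evict 8, frames (2 5 6)
2 -> hit
8 -> fault, evict 5, frames (6 2 8)
5 -> fault, evict 6, frames (2 8 5)
8 -> hit
6 -> fault, evict 2, frames (5 8 6)
Page faults: 7.

7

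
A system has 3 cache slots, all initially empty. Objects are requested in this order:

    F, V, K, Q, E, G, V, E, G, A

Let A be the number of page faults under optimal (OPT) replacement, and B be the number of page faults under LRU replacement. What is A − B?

-1

Under OPT: F F F F F F . . . F → 7 faults.
Under LRU: F F F F F F F . . F → 8 faults.
A − B = 7 − 8 = -1.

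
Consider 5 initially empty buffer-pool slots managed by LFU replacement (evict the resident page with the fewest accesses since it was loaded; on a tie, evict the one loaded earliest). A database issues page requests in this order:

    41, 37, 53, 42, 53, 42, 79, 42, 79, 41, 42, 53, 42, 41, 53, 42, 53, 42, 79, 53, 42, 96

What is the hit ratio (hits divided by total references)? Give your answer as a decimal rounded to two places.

41 → miss, frames {41}
37 → miss, frames {41,37}
53 → miss, frames {41,37,53}
42 → miss, frames {41,37,53,42}
53 → hit
42 → hit
79 → miss, frames {41,37,53,42,79}
42 → hit
79 → hit
41 → hit
42 → hit
53 → hit
42 → hit
41 → hit
53 → hit
42 → hit
53 → hit
42 → hit
79 → hit
53 → hit
42 → hit
96 → miss, evict 37, frames {41,53,42,79,96}
Hits: 16 of 22 references → 16/22 = 0.7273.

0.73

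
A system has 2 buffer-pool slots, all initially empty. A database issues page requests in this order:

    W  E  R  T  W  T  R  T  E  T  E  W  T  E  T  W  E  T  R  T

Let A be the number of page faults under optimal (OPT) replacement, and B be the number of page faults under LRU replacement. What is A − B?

Under OPT: F F F F . . F . F . . F . F . F . F F . → 11 faults.
Under LRU: F F F F F . F . F . . F F F . F F F F . → 14 faults.
A − B = 11 − 14 = -3.

-3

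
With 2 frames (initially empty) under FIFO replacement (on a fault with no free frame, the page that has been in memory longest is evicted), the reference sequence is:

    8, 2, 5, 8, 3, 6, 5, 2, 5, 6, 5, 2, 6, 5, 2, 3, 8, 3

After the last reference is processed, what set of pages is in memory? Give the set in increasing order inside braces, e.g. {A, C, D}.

8: miss, frames {8}
2: miss, frames {8,2}
5: miss, evict 8, frames {2,5}
8: miss, evict 2, frames {5,8}
3: miss, evict 5, frames {8,3}
6: miss, evict 8, frames {3,6}
5: miss, evict 3, frames {6,5}
2: miss, evict 6, frames {5,2}
5: hit
6: miss, evict 5, frames {2,6}
5: miss, evict 2, frames {6,5}
2: miss, evict 6, frames {5,2}
6: miss, evict 5, frames {2,6}
5: miss, evict 2, frames {6,5}
2: miss, evict 6, frames {5,2}
3: miss, evict 5, frames {2,3}
8: miss, evict 2, frames {3,8}
3: hit

{3, 8}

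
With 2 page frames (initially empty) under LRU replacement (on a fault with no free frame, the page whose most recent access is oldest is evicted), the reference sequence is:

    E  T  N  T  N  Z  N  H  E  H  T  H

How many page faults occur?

7

E -> fault, frames (E)
T -> fault, frames (E T)
N -> fault, evict E, frames (T N)
T -> hit
N -> hit
Z -> fault, evict T, frames (N Z)
N -> hit
H -> fault, evict Z, frames (N H)
E -> fault, evict N, frames (H E)
H -> hit
T -> fault, evict E, frames (H T)
H -> hit
Page faults: 7.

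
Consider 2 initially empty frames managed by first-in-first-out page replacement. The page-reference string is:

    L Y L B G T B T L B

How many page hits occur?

3

L: fault, frames [L]
Y: fault, frames [L, Y]
L: hit
B: fault, evict L, frames [Y, B]
G: fault, evict Y, frames [B, G]
T: fault, evict B, frames [G, T]
B: fault, evict G, frames [T, B]
T: hit
L: fault, evict T, frames [B, L]
B: hit
Hits: 3.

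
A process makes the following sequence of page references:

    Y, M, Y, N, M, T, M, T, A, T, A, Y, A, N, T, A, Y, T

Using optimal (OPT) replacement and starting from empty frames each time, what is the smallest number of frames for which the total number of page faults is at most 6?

f=1: 18 faults
f=2: 9 faults
f=3: 7 faults
f=4: 5 faults
f=5: 5 faults
Smallest f with faults ≤ 6 is 4.

4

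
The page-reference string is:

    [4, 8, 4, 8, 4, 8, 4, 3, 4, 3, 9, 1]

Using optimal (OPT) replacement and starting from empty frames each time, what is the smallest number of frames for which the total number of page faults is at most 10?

2

f=1: 12 faults
f=2: 5 faults
f=3: 5 faults
f=4: 5 faults
f=5: 5 faults
Smallest f with faults ≤ 10 is 2.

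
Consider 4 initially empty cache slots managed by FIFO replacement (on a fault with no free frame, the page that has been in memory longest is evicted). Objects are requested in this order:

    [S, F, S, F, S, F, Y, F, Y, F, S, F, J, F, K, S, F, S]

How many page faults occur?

7

S: fault, frames (S)
F: fault, frames (S F)
S: hit
F: hit
S: hit
F: hit
Y: fault, frames (S F Y)
F: hit
Y: hit
F: hit
S: hit
F: hit
J: fault, frames (S F Y J)
F: hit
K: fault, evict S, frames (F Y J K)
S: fault, evict F, frames (Y J K S)
F: fault, evict Y, frames (J K S F)
S: hit
Page faults: 7.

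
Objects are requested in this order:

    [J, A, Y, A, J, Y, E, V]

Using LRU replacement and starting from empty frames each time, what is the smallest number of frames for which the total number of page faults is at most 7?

f=1: 8 faults
f=2: 7 faults
f=3: 5 faults
f=4: 5 faults
f=5: 5 faults
Smallest f with faults ≤ 7 is 2.

2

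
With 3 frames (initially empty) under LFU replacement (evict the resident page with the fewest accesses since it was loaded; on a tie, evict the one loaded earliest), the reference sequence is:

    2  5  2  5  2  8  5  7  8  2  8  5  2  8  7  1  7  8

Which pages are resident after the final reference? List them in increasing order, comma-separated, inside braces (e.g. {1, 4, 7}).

2: miss, frames (2)
5: miss, frames (2 5)
2: hit
5: hit
2: hit
8: miss, frames (2 5 8)
5: hit
7: miss, evict 8, frames (2 5 7)
8: miss, evict 7, frames (2 5 8)
2: hit
8: hit
5: hit
2: hit
8: hit
7: miss, evict 8, frames (2 5 7)
1: miss, evict 7, frames (2 5 1)
7: miss, evict 1, frames (2 5 7)
8: miss, evict 7, frames (2 5 8)

{2, 5, 8}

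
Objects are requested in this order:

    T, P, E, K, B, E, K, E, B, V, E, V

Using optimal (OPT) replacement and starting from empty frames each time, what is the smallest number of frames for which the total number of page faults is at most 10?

f=1: 12 faults
f=2: 8 faults
f=3: 6 faults
f=4: 6 faults
f=5: 6 faults
f=6: 6 faults
Smallest f with faults ≤ 10 is 2.

2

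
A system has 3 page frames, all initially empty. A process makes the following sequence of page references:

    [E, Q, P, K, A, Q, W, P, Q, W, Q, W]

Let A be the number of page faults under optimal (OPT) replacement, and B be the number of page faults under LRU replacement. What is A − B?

-2

Under OPT: F F F F F . F . . . . . → 6 faults.
Under LRU: F F F F F F F F . . . . → 8 faults.
A − B = 6 − 8 = -2.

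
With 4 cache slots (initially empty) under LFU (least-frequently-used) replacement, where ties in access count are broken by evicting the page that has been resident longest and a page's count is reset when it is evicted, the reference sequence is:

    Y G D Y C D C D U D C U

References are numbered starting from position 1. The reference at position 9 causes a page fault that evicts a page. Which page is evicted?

G

pos 1: Y: miss, frames {Y}
pos 2: G: miss, frames {Y,G}
pos 3: D: miss, frames {Y,G,D}
pos 4: Y: hit
pos 5: C: miss, frames {Y,G,D,C}
pos 6: D: hit
pos 7: C: hit
pos 8: D: hit
pos 9: U: miss, evict G, frames {Y,D,C,U}
At position 9, page G is evicted.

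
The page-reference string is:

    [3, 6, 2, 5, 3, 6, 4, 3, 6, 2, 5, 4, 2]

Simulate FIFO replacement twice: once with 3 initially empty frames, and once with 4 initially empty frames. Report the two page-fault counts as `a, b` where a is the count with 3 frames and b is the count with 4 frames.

3 frames: F F F F F F F . . F F . . → 9 faults.
4 frames: F F F F . . F F F F F F . → 10 faults.
10 > 9: adding a frame increased faults — Belady's anomaly.

9, 10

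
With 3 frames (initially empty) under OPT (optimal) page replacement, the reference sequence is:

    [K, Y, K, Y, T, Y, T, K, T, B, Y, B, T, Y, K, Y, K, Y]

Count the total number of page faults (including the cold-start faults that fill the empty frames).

K → miss, frames (K)
Y → miss, frames (K Y)
K → hit
Y → hit
T → miss, frames (K Y T)
Y → hit
T → hit
K → hit
T → hit
B → miss, evict K, frames (Y T B)
Y → hit
B → hit
T → hit
Y → hit
K → miss, evict B, frames (Y T K)
Y → hit
K → hit
Y → hit
Page faults: 5.

5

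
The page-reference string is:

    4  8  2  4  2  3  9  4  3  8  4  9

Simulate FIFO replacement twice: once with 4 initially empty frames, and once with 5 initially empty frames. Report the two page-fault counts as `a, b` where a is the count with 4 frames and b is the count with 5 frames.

4 frames: F F F . . F F F . F . . → 7 faults.
5 frames: F F F . . F F . . . . . → 5 faults.
5 < 7: adding a frame reduced faults, as is typical.

7, 5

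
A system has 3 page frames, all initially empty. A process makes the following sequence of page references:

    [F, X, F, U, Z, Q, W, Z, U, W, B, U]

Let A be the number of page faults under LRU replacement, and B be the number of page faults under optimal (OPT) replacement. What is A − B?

Under LRU: F F . F F F F . F . F . → 8 faults.
Under OPT: F F . F F F F . . . F . → 7 faults.
A − B = 8 − 7 = 1.

1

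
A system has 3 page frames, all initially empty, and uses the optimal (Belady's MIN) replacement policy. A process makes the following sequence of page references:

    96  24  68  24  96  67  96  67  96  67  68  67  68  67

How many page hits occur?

10

96 -> miss, frames (96)
24 -> miss, frames (96 24)
68 -> miss, frames (96 24 68)
24 -> hit
96 -> hit
67 -> miss, evict 24, frames (96 68 67)
96 -> hit
67 -> hit
96 -> hit
67 -> hit
68 -> hit
67 -> hit
68 -> hit
67 -> hit
Hits: 10.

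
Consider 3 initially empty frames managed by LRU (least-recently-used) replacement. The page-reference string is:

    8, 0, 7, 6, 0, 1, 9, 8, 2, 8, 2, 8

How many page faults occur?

8 → miss, frames [8]
0 → miss, frames [8, 0]
7 → miss, frames [8, 0, 7]
6 → miss, evict 8, frames [0, 7, 6]
0 → hit
1 → miss, evict 7, frames [6, 0, 1]
9 → miss, evict 6, frames [0, 1, 9]
8 → miss, evict 0, frames [1, 9, 8]
2 → miss, evict 1, frames [9, 8, 2]
8 → hit
2 → hit
8 → hit
Page faults: 8.

8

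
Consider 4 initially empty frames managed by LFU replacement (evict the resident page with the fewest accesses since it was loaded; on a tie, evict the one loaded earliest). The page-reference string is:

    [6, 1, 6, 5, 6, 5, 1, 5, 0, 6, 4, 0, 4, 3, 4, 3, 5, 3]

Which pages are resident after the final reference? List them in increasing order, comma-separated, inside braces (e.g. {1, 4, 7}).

{1, 3, 5, 6}

6 -> fault, frames {6}
1 -> fault, frames {6,1}
6 -> hit
5 -> fault, frames {6,1,5}
6 -> hit
5 -> hit
1 -> hit
5 -> hit
0 -> fault, frames {6,1,5,0}
6 -> hit
4 -> fault, evict 0, frames {6,1,5,4}
0 -> fault, evict 4, frames {6,1,5,0}
4 -> fault, evict 0, frames {6,1,5,4}
3 -> fault, evict 4, frames {6,1,5,3}
4 -> fault, evict 3, frames {6,1,5,4}
3 -> fault, evict 4, frames {6,1,5,3}
5 -> hit
3 -> hit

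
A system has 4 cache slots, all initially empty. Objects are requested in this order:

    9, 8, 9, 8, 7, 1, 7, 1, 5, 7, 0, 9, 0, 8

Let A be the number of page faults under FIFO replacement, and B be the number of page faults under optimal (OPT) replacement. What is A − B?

Under FIFO: F F . . F F . . F . F F . F → 8 faults.
Under OPT: F F . . F F . . F . F . . . → 6 faults.
A − B = 8 − 6 = 2.

2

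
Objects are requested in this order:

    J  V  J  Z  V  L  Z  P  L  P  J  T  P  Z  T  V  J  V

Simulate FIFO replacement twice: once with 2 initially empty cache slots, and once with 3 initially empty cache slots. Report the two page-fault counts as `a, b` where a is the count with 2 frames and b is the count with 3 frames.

12, 10

2 frames: F F . F . F . F . . F F F F F F F . → 12 faults.
3 frames: F F . F . F . F . . F F . F . F F . → 10 faults.
10 < 12: adding a frame reduced faults, as is typical.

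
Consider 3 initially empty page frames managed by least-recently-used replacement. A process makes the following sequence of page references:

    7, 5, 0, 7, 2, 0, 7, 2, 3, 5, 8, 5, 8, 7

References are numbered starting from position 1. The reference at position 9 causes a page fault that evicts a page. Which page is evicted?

0

pos 1: 7 → fault, frames [7]
pos 2: 5 → fault, frames [7, 5]
pos 3: 0 → fault, frames [7, 5, 0]
pos 4: 7 → hit
pos 5: 2 → fault, evict 5, frames [0, 7, 2]
pos 6: 0 → hit
pos 7: 7 → hit
pos 8: 2 → hit
pos 9: 3 → fault, evict 0, frames [7, 2, 3]
At position 9, page 0 is evicted.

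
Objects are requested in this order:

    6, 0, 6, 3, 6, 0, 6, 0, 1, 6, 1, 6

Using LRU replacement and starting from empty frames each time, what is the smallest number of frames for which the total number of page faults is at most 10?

2

f=1: 12 faults
f=2: 6 faults
f=3: 4 faults
f=4: 4 faults
Smallest f with faults ≤ 10 is 2.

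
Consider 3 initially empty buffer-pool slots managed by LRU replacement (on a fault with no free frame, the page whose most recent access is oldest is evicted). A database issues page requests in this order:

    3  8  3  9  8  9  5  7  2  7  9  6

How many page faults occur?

8

3 -> fault, frames {3}
8 -> fault, frames {3,8}
3 -> hit
9 -> fault, frames {8,3,9}
8 -> hit
9 -> hit
5 -> fault, evict 3, frames {8,9,5}
7 -> fault, evict 8, frames {9,5,7}
2 -> fault, evict 9, frames {5,7,2}
7 -> hit
9 -> fault, evict 5, frames {2,7,9}
6 -> fault, evict 2, frames {7,9,6}
Page faults: 8.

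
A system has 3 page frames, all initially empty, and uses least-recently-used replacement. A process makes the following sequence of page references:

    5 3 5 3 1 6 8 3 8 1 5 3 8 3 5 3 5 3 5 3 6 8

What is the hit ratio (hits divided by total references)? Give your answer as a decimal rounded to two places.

5 → fault, frames (5)
3 → fault, frames (5 3)
5 → hit
3 → hit
1 → fault, frames (5 3 1)
6 → fault, evict 5, frames (3 1 6)
8 → fault, evict 3, frames (1 6 8)
3 → fault, evict 1, frames (6 8 3)
8 → hit
1 → fault, evict 6, frames (3 8 1)
5 → fault, evict 3, frames (8 1 5)
3 → fault, evict 8, frames (1 5 3)
8 → fault, evict 1, frames (5 3 8)
3 → hit
5 → hit
3 → hit
5 → hit
3 → hit
5 → hit
3 → hit
6 → fault, evict 8, frames (5 3 6)
8 → fault, evict 5, frames (3 6 8)
Hits: 10 of 22 references → 10/22 = 0.4545.

0.45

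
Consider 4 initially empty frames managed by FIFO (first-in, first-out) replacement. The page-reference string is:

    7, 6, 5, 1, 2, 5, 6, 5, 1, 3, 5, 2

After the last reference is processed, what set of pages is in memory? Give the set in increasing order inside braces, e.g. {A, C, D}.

7: fault, frames (7)
6: fault, frames (7 6)
5: fault, frames (7 6 5)
1: fault, frames (7 6 5 1)
2: fault, evict 7, frames (6 5 1 2)
5: hit
6: hit
5: hit
1: hit
3: fault, evict 6, frames (5 1 2 3)
5: hit
2: hit

{1, 2, 3, 5}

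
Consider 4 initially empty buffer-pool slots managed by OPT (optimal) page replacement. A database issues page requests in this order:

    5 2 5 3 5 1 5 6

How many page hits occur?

3

5 → miss, frames (5)
2 → miss, frames (5 2)
5 → hit
3 → miss, frames (5 2 3)
5 → hit
1 → miss, frames (5 2 3 1)
5 → hit
6 → miss, evict 1, frames (5 2 3 6)
Hits: 3.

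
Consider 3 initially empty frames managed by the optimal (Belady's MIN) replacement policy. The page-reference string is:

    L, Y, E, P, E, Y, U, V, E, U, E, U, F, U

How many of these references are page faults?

7

L -> fault, frames [L]
Y -> fault, frames [L, Y]
E -> fault, frames [L, Y, E]
P -> fault, evict L, frames [Y, E, P]
E -> hit
Y -> hit
U -> fault, evict P, frames [Y, E, U]
V -> fault, evict Y, frames [E, U, V]
E -> hit
U -> hit
E -> hit
U -> hit
F -> fault, evict V, frames [E, U, F]
U -> hit
Page faults: 7.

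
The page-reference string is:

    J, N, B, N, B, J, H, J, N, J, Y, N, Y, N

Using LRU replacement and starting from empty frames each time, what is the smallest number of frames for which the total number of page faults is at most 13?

f=1: 14 faults
f=2: 8 faults
f=3: 6 faults
f=4: 5 faults
f=5: 5 faults
Smallest f with faults ≤ 13 is 2.

2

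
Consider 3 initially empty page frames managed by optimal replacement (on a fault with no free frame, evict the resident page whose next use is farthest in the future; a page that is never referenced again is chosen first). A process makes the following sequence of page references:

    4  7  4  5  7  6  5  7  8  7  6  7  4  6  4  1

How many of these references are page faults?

7

4: fault, frames {4}
7: fault, frames {4,7}
4: hit
5: fault, frames {4,7,5}
7: hit
6: fault, evict 4, frames {7,5,6}
5: hit
7: hit
8: fault, evict 5, frames {7,6,8}
7: hit
6: hit
7: hit
4: fault, evict 8, frames {7,6,4}
6: hit
4: hit
1: fault, evict 4, frames {7,6,1}
Page faults: 7.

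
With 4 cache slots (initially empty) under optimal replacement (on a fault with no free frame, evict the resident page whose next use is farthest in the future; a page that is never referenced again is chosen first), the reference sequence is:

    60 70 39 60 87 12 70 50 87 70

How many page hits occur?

4

60: miss, frames {60}
70: miss, frames {60,70}
39: miss, frames {60,70,39}
60: hit
87: miss, frames {60,70,39,87}
12: miss, evict 39, frames {60,70,87,12}
70: hit
50: miss, evict 12, frames {60,70,87,50}
87: hit
70: hit
Hits: 4.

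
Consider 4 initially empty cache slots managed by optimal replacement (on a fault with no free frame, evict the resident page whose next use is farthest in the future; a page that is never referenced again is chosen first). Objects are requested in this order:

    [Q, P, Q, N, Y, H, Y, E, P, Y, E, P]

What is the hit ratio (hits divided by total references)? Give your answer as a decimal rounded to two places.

0.50

Q -> fault, frames (Q)
P -> fault, frames (Q P)
Q -> hit
N -> fault, frames (Q P N)
Y -> fault, frames (Q P N Y)
H -> fault, evict N, frames (Q P Y H)
Y -> hit
E -> fault, evict H, frames (Q P Y E)
P -> hit
Y -> hit
E -> hit
P -> hit
Hits: 6 of 12 references → 6/12 = 0.5000.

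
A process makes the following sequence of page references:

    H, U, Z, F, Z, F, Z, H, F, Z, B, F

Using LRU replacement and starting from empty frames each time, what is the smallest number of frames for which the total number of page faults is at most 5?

f=1: 12 faults
f=2: 9 faults
f=3: 6 faults
f=4: 5 faults
f=5: 5 faults
Smallest f with faults ≤ 5 is 4.

4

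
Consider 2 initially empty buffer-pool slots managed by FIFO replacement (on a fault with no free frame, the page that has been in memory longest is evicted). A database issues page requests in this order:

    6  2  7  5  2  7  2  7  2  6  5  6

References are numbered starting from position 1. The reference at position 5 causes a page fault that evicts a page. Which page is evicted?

pos 1: 6 -> fault, frames {6}
pos 2: 2 -> fault, frames {6,2}
pos 3: 7 -> fault, evict 6, frames {2,7}
pos 4: 5 -> fault, evict 2, frames {7,5}
pos 5: 2 -> fault, evict 7, frames {5,2}
At position 5, page 7 is evicted.

7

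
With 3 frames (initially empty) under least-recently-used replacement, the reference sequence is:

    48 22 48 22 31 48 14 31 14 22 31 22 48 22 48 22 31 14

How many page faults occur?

7

48: miss, frames [48]
22: miss, frames [48, 22]
48: hit
22: hit
31: miss, frames [48, 22, 31]
48: hit
14: miss, evict 22, frames [31, 48, 14]
31: hit
14: hit
22: miss, evict 48, frames [31, 14, 22]
31: hit
22: hit
48: miss, evict 14, frames [31, 22, 48]
22: hit
48: hit
22: hit
31: hit
14: miss, evict 48, frames [22, 31, 14]
Page faults: 7.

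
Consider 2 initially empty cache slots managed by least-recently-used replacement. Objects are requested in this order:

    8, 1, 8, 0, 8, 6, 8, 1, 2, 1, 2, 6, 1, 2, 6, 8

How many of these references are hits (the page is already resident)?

8: miss, frames [8]
1: miss, frames [8, 1]
8: hit
0: miss, evict 1, frames [8, 0]
8: hit
6: miss, evict 0, frames [8, 6]
8: hit
1: miss, evict 6, frames [8, 1]
2: miss, evict 8, frames [1, 2]
1: hit
2: hit
6: miss, evict 1, frames [2, 6]
1: miss, evict 2, frames [6, 1]
2: miss, evict 6, frames [1, 2]
6: miss, evict 1, frames [2, 6]
8: miss, evict 2, frames [6, 8]
Hits: 5.

5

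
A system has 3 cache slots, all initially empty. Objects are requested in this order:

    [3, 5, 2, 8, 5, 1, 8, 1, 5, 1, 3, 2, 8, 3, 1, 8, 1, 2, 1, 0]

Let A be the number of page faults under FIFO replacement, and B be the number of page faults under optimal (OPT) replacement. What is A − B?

Under FIFO: F F F F . F . . F . F F F . F . . . . F → 11 faults.
Under OPT: F F F F . F . . . . F F . . F . . . . F → 9 faults.
A − B = 11 − 9 = 2.

2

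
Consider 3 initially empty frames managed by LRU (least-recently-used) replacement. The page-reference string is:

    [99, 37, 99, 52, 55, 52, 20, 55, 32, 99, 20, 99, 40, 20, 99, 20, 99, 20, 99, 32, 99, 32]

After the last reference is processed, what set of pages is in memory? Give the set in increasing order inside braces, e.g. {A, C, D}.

{20, 32, 99}

99 -> fault, frames [99]
37 -> fault, frames [99, 37]
99 -> hit
52 -> fault, frames [37, 99, 52]
55 -> fault, evict 37, frames [99, 52, 55]
52 -> hit
20 -> fault, evict 99, frames [55, 52, 20]
55 -> hit
32 -> fault, evict 52, frames [20, 55, 32]
99 -> fault, evict 20, frames [55, 32, 99]
20 -> fault, evict 55, frames [32, 99, 20]
99 -> hit
40 -> fault, evict 32, frames [20, 99, 40]
20 -> hit
99 -> hit
20 -> hit
99 -> hit
20 -> hit
99 -> hit
32 -> fault, evict 40, frames [20, 99, 32]
99 -> hit
32 -> hit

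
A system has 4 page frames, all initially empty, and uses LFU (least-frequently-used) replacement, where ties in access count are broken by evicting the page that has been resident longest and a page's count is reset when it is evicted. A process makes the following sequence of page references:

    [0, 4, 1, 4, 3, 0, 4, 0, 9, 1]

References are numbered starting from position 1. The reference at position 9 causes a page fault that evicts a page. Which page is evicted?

1

pos 1: 0: fault, frames (0)
pos 2: 4: fault, frames (0 4)
pos 3: 1: fault, frames (0 4 1)
pos 4: 4: hit
pos 5: 3: fault, frames (0 4 1 3)
pos 6: 0: hit
pos 7: 4: hit
pos 8: 0: hit
pos 9: 9: fault, evict 1, frames (0 4 3 9)
At position 9, page 1 is evicted.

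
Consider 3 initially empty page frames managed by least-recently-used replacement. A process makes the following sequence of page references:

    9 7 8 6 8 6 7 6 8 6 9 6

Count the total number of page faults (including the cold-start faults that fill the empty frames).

5

9: fault, frames (9)
7: fault, frames (9 7)
8: fault, frames (9 7 8)
6: fault, evict 9, frames (7 8 6)
8: hit
6: hit
7: hit
6: hit
8: hit
6: hit
9: fault, evict 7, frames (8 6 9)
6: hit
Page faults: 5.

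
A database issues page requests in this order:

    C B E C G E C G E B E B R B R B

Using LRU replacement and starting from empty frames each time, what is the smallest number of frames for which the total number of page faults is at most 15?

2

f=1: 16 faults
f=2: 11 faults
f=3: 6 faults
f=4: 5 faults
f=5: 5 faults
Smallest f with faults ≤ 15 is 2.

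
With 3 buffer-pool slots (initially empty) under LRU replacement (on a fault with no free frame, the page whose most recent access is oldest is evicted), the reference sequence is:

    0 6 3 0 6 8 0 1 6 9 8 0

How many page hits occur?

3

0 -> fault, frames [0]
6 -> fault, frames [0, 6]
3 -> fault, frames [0, 6, 3]
0 -> hit
6 -> hit
8 -> fault, evict 3, frames [0, 6, 8]
0 -> hit
1 -> fault, evict 6, frames [8, 0, 1]
6 -> fault, evict 8, frames [0, 1, 6]
9 -> fault, evict 0, frames [1, 6, 9]
8 -> fault, evict 1, frames [6, 9, 8]
0 -> fault, evict 6, frames [9, 8, 0]
Hits: 3.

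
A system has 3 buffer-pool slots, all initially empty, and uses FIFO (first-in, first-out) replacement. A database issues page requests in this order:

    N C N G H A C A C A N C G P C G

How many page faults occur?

N -> miss, frames {N}
C -> miss, frames {N,C}
N -> hit
G -> miss, frames {N,C,G}
H -> miss, evict N, frames {C,G,H}
A -> miss, evict C, frames {G,H,A}
C -> miss, evict G, frames {H,A,C}
A -> hit
C -> hit
A -> hit
N -> miss, evict H, frames {A,C,N}
C -> hit
G -> miss, evict A, frames {C,N,G}
P -> miss, evict C, frames {N,G,P}
C -> miss, evict N, frames {G,P,C}
G -> hit
Page faults: 10.

10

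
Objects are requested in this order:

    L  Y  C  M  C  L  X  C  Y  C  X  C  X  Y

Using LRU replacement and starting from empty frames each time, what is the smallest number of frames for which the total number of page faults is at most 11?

f=1: 14 faults
f=2: 10 faults
f=3: 7 faults
f=4: 6 faults
f=5: 5 faults
Smallest f with faults ≤ 11 is 2.

2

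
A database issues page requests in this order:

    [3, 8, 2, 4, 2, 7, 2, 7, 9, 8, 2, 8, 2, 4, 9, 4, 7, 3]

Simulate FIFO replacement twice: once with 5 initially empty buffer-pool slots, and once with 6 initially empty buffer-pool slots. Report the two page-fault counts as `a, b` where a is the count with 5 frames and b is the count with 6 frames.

7, 6

5 frames: F F F F . F . . F . . . . . . . . F → 7 faults.
6 frames: F F F F . F . . F . . . . . . . . . → 6 faults.
6 < 7: adding a frame reduced faults, as is typical.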